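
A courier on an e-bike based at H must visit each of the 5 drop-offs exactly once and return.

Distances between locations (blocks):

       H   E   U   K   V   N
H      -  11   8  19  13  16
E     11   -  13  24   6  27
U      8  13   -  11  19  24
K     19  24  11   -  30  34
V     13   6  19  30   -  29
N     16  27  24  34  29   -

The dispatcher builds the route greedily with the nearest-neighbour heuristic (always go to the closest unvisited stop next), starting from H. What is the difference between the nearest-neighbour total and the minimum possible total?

From H: U=8, E=11, V=13, N=16, K=19 → choose U (8).
From U: K=11, E=13, V=19, N=24 → choose K (11).
From K: E=24, V=30, N=34 → choose E (24).
From E: V=6, N=27 → choose V (6).
From V: N=29 → choose N (29).
NN route H → U → K → E → V → N → H costs 94.
Optimal: H → V → E → U → K → N → H costs 93 (by enumerating all 60 distinct tours).
Excess = 94 − 93 = 1.

1 blocks longer than the optimal tour.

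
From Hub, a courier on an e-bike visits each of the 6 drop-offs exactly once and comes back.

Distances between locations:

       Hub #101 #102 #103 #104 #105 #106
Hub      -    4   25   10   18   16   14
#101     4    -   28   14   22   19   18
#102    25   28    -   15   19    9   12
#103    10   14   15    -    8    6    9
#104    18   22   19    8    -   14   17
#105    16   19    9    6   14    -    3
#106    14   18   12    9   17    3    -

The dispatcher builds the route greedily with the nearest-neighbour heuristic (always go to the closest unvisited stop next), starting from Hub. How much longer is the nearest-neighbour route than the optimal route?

From Hub: #101=4, #103=10, #106=14, #105=16, #104=18, #102=25 → choose #101 (4).
From #101: #103=14, #106=18, #105=19, #104=22, #102=28 → choose #103 (14).
From #103: #105=6, #104=8, #106=9, #102=15 → choose #105 (6).
From #105: #106=3, #102=9, #104=14 → choose #106 (3).
From #106: #102=12, #104=17 → choose #102 (12).
From #102: #104=19 → choose #104 (19).
NN route Hub → #101 → #103 → #105 → #106 → #102 → #104 → Hub costs 76.
Optimal: Hub → #101 → #103 → #104 → #102 → #105 → #106 → Hub costs 71 (by enumerating all 360 distinct tours).
Excess = 76 − 71 = 5.

The nearest-neighbour route is 5 longer than optimal.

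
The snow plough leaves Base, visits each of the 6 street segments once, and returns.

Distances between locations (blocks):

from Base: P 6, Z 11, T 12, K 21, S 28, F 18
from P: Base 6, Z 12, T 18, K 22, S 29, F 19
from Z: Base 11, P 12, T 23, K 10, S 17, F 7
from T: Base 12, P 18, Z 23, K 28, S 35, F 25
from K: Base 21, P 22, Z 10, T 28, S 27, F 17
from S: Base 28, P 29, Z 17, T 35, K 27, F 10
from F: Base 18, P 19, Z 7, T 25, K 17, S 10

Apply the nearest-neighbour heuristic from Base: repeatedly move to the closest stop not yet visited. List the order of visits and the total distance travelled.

At Base the remaining stops are P 6, Z 11, T 12, F 18, K 21, S 28; go to P.
At P the remaining stops are Z 12, T 18, F 19, K 22, S 29; go to Z.
At Z the remaining stops are F 7, K 10, S 17, T 23; go to F.
At F the remaining stops are S 10, K 17, T 25; go to S.
At S the remaining stops are K 27, T 35; go to K.
At K the remaining stops are T 28; go to T.
Return T→Base: 12.
Total = 6 + 12 + 7 + 10 + 27 + 28 + 12 = 102.

102 blocks along Base → P → Z → F → S → K → T → Base.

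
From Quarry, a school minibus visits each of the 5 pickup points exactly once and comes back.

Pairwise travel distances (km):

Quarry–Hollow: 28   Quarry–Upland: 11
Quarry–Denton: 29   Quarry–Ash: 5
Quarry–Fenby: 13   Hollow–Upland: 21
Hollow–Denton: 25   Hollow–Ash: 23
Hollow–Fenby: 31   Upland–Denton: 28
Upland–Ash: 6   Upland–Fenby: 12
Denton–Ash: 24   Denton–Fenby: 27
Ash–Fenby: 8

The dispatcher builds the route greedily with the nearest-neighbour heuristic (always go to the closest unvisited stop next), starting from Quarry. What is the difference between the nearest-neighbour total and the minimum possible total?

Quarry: Ash=5, Upland=11, Fenby=13, Hollow=28, Denton=29 ⇒ Ash
Ash: Upland=6, Fenby=8, Hollow=23, Denton=24 ⇒ Upland
Upland: Fenby=12, Hollow=21, Denton=28 ⇒ Fenby
Fenby: Denton=27, Hollow=31 ⇒ Denton
Denton: Hollow=25 ⇒ Hollow
NN route Quarry → Ash → Upland → Fenby → Denton → Hollow → Quarry costs 103.
Optimal: Quarry → Upland → Hollow → Denton → Fenby → Ash → Quarry costs 97 (by enumerating all 60 distinct tours).
Excess = 103 − 97 = 6.

The nearest-neighbour route is 6 km longer than optimal.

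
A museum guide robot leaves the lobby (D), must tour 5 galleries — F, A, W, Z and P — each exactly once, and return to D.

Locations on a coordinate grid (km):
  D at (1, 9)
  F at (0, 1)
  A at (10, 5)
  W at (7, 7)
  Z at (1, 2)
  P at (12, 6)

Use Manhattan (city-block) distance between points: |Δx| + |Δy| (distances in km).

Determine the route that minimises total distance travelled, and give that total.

40 km — the shortest possible round trip.

D → F → A → W → Z → P → D: 9+14+5+11+15+14 = 68
D → F → A → W → P → Z → D: 9+14+5+6+15+7 = 56
D → F → A → Z → W → P → D: 9+14+12+11+6+14 = 66
D → F → A → Z → P → W → D: 9+14+12+15+6+8 = 64
D → F → A → P → W → Z → D: 9+14+3+6+11+7 = 50
D → F → A → P → Z → W → D: 9+14+3+15+11+8 = 60
D → F → W → A → Z → P → D: 9+13+5+12+15+14 = 68
D → F → W → A → P → Z → D: 9+13+5+3+15+7 = 52
D → F → W → Z → A → P → D: 9+13+11+12+3+14 = 62
D → F → W → Z → P → A → D: 9+13+11+15+3+13 = 64
D → F → W → P → A → Z → D: 9+13+6+3+12+7 = 50
D → F → W → P → Z → A → D: 9+13+6+15+12+13 = 68
D → F → Z → A → W → P → D: 9+2+12+5+6+14 = 48
D → F → Z → A → P → W → D: 9+2+12+3+6+8 = 40
… (46 more)
The minimum is 40.
One optimal route: D → F → Z → A → P → W → D (or its reverse).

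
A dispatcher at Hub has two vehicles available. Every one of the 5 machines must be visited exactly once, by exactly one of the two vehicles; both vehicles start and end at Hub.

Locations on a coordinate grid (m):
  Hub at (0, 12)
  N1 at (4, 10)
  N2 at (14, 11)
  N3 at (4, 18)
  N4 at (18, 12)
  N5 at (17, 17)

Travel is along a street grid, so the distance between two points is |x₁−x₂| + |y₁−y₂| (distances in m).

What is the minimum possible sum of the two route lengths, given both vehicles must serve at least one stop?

62 m — the smallest possible combined total.

There are 2^4 − 1 = 15 ways to divide the 5 stops into two non-empty groups. For each, the best each vehicle can do is its own shortest tour through its group:
  {N1} + {N2, N3, N4, N5}: 12 + 50 = 62
  {N2} + {N1, N3, N4, N5}: 30 + 52 = 82
  {N1, N2} + {N3, N4, N5}: 32 + 48 = 80
  {N3} + {N1, N2, N4, N5}: 20 + 50 = 70
  {N1, N3} + {N2, N4, N5}: 24 + 48 = 72
  {N2, N3} + {N1, N4, N5}: 42 + 50 = 92
  … (15 splits in total)
Best: vehicle 1 Hub → N1 → Hub = 12; vehicle 2 Hub → N2 → N4 → N5 → N3 → Hub = 50; combined 62.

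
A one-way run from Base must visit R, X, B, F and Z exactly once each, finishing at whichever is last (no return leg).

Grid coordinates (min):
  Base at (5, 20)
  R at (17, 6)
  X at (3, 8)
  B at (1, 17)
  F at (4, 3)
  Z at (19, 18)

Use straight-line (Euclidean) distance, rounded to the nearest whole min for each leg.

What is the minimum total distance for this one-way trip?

44 min — the minimum one-way total.

There are 5! = 120 possible orderings.
Base→R→X→B→F→Z: 18+14+9+14+21 = 76
Base→R→X→B→Z→F: 18+14+9+18+21 = 80
Base→R→X→F→B→Z: 18+14+5+14+18 = 69
Base→R→X→F→Z→B: 18+14+5+21+18 = 76
Base→R→X→Z→B→F: 18+14+19+18+14 = 83
Base→R→X→Z→F→B: 18+14+19+21+14 = 86
Base→R→B→X→F→Z: 18+19+9+5+21 = 72
Base→R→B→X→Z→F: 18+19+9+19+21 = 86
Base→R→B→F→X→Z: 18+19+14+5+19 = 75
Base→R→B→F→Z→X: 18+19+14+21+19 = 91
Base→R→B→Z→X→F: 18+19+18+19+5 = 79
Base→R→B→Z→F→X: 18+19+18+21+5 = 81
Base→R→F→X→B→Z: 18+13+5+9+18 = 63
Base→R→F→X→Z→B: 18+13+5+19+18 = 73
… (106 more)
Base→B→X→F→R→Z: 5+9+5+13+12 = 44  ← best
The minimum is 44.
One shortest path: Base → B → X → F → R → Z.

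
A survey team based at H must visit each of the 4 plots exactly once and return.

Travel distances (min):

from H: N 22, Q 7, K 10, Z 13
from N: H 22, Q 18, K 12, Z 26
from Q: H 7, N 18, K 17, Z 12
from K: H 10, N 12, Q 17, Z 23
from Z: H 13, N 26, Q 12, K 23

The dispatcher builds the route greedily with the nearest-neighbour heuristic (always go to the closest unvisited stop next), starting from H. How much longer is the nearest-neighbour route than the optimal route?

H: Q=7, K=10, Z=13, N=22 ⇒ Q
Q: Z=12, K=17, N=18 ⇒ Z
Z: K=23, N=26 ⇒ K
K: N=12 ⇒ N
NN route H → Q → Z → K → N → H costs 76.
Optimal: H → K → N → Q → Z → H costs 65 (by enumerating all 12 distinct tours).
Excess = 76 − 65 = 11.

11 min longer than the optimal tour.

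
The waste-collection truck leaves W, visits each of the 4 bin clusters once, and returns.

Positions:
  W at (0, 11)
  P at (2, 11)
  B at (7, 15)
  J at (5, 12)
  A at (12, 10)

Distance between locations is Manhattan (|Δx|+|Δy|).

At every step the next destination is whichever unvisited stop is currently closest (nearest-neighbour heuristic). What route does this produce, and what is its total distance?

At W the remaining stops are P 2, J 6, B 11, A 13; go to P.
At P the remaining stops are J 4, B 9, A 11; go to J.
At J the remaining stops are B 5, A 9; go to B.
At B the remaining stops are A 10; go to A.
Return A→W: 13.
Total = 2 + 4 + 5 + 10 + 13 = 34.

Nearest-neighbour total = 34; route W → P → J → B → A → W.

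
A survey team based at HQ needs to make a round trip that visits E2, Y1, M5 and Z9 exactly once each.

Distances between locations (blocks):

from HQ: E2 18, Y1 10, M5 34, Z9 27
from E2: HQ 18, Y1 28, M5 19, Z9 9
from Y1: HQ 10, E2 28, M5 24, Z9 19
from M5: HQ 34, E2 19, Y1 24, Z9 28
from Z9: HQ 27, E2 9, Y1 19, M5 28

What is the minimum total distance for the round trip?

There are 12 distinct closed tours to check (reversals are equivalent).
HQ → E2 → Y1 → M5 → Z9 → HQ: 18+28+24+28+27 = 125
HQ → E2 → Y1 → Z9 → M5 → HQ: 18+28+19+28+34 = 127
HQ → E2 → M5 → Y1 → Z9 → HQ: 18+19+24+19+27 = 107
HQ → E2 → M5 → Z9 → Y1 → HQ: 18+19+28+19+10 = 94
HQ → E2 → Z9 → Y1 → M5 → HQ: 18+9+19+24+34 = 104
HQ → E2 → Z9 → M5 → Y1 → HQ: 18+9+28+24+10 = 89
HQ → Y1 → E2 → M5 → Z9 → HQ: 10+28+19+28+27 = 112
HQ → Y1 → E2 → Z9 → M5 → HQ: 10+28+9+28+34 = 109
HQ → Y1 → M5 → E2 → Z9 → HQ: 10+24+19+9+27 = 89
HQ → Y1 → Z9 → E2 → M5 → HQ: 10+19+9+19+34 = 91
HQ → M5 → E2 → Y1 → Z9 → HQ: 34+19+28+19+27 = 127
HQ → M5 → Y1 → E2 → Z9 → HQ: 34+24+28+9+27 = 122
The minimum is 89.
One optimal route: HQ → E2 → Z9 → M5 → Y1 → HQ (or its reverse).

Shortest round trip = 89 blocks.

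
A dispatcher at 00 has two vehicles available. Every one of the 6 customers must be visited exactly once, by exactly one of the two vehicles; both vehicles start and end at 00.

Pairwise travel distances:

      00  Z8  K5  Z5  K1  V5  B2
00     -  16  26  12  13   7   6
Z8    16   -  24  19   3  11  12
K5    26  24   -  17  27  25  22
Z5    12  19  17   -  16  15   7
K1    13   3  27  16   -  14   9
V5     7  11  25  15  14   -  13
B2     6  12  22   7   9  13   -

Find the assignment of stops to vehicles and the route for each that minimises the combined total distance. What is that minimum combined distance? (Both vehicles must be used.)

84 — the smallest possible combined total.

There are 2^5 − 1 = 31 ways to divide the 6 stops into two non-empty groups. For each, the best each vehicle can do is its own shortest tour through its group:
  {Z8} + {K5, Z5, K1, V5, B2}: 32 + 78 = 110
  {K5} + {Z8, Z5, K1, V5, B2}: 52 + 49 = 101
  {Z8, K5} + {Z5, K1, V5, B2}: 66 + 49 = 115
  {Z5} + {Z8, K5, K1, V5, B2}: 24 + 74 = 98
  {Z8, Z5} + {K5, K1, V5, B2}: 47 + 74 = 121
  {K5, Z5} + {Z8, K1, V5, B2}: 55 + 36 = 91
  … (31 splits in total)
  {V5} + {Z8, K5, Z5, K1, B2}: 14 + 70 = 84  ← best
Best: vehicle 1 00 → V5 → 00 = 14; vehicle 2 00 → K1 → Z8 → K5 → Z5 → B2 → 00 = 70; combined 84.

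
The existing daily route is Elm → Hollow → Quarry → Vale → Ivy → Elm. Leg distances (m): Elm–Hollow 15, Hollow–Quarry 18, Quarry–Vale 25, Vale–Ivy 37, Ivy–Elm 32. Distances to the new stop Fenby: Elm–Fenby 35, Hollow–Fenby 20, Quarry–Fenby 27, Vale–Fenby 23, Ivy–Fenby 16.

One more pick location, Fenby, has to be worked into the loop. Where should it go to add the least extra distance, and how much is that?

Insertion cost between consecutive stops i–j is d(i,Fenby) + d(Fenby,j) − d(i,j):
  between Elm and Hollow: 35 + 20 − 15 = 40
  between Hollow and Quarry: 20 + 27 − 18 = 29
  between Quarry and Vale: 27 + 23 − 25 = 25
  between Vale and Ivy: 23 + 16 − 37 = 2
  between Ivy and Elm: 16 + 35 − 32 = 19
Cheapest insertion is between Vale and Ivy, adding 2.
New total = 127 + 2 = 129.

+2 m — insert Fenby between Vale and Ivy.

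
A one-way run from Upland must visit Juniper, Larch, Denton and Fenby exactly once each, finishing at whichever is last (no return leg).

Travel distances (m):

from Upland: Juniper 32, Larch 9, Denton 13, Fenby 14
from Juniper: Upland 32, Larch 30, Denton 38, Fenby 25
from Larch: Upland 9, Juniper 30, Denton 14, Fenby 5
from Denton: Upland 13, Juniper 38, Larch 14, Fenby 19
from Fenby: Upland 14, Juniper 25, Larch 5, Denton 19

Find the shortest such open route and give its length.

57 m — the minimum one-way total.

There are 4! = 24 possible orderings.
Upland→Juniper→Larch→Denton→Fenby: 32+30+14+19 = 95
Upland→Juniper→Larch→Fenby→Denton: 32+30+5+19 = 86
Upland→Juniper→Denton→Larch→Fenby: 32+38+14+5 = 89
Upland→Juniper→Denton→Fenby→Larch: 32+38+19+5 = 94
Upland→Juniper→Fenby→Larch→Denton: 32+25+5+14 = 76
Upland→Juniper→Fenby→Denton→Larch: 32+25+19+14 = 90
Upland→Larch→Juniper→Denton→Fenby: 9+30+38+19 = 96
Upland→Larch→Juniper→Fenby→Denton: 9+30+25+19 = 83
Upland→Larch→Denton→Juniper→Fenby: 9+14+38+25 = 86
Upland→Larch→Denton→Fenby→Juniper: 9+14+19+25 = 67
Upland→Larch→Fenby→Juniper→Denton: 9+5+25+38 = 77
Upland→Larch→Fenby→Denton→Juniper: 9+5+19+38 = 71
Upland→Denton→Juniper→Larch→Fenby: 13+38+30+5 = 86
Upland→Denton→Juniper→Fenby→Larch: 13+38+25+5 = 81
… (10 more)
Upland→Denton→Larch→Fenby→Juniper: 13+14+5+25 = 57  ← best
The minimum is 57.
One shortest path: Upland → Denton → Larch → Fenby → Juniper.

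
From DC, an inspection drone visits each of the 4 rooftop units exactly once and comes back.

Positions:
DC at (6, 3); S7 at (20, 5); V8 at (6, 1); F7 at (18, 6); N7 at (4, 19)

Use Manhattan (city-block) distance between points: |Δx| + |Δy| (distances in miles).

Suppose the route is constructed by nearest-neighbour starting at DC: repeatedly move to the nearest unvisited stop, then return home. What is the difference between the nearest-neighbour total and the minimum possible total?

DC: V8=2, F7=15, S7=16, N7=18 ⇒ V8
V8: F7=17, S7=18, N7=20 ⇒ F7
F7: S7=3, N7=27 ⇒ S7
S7: N7=30 ⇒ N7
NN route DC → V8 → F7 → S7 → N7 → DC costs 70.
Optimal: DC → S7 → F7 → N7 → V8 → DC costs 68 (by enumerating all 12 distinct tours).
Excess = 70 − 68 = 2.

Excess over optimum: 2 miles.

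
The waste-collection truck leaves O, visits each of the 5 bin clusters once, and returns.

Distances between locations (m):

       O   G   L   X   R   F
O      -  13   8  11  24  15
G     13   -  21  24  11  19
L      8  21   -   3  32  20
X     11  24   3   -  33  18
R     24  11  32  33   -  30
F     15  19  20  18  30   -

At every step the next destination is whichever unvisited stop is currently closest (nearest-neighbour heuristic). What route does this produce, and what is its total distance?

Nearest-neighbour total = 83 m; route O → L → X → F → G → R → O.

O → [L:8 / X:11 / G:13 / F:15 / R:24] → L (8)
L → [X:3 / F:20 / G:21 / R:32] → X (3)
X → [F:18 / G:24 / R:33] → F (18)
F → [G:19 / R:30] → G (19)
G → [R:11] → R (11)
Return R→O: 24.
Total = 8 + 3 + 18 + 19 + 11 + 24 = 83.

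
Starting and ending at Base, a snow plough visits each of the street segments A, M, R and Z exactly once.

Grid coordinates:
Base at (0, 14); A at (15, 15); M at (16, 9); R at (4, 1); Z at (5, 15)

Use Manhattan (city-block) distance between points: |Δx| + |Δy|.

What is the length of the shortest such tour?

60 — the shortest possible round trip.

Base → A → M → R → Z → Base: 16+7+20+15+6 = 64
Base → A → M → Z → R → Base: 16+7+17+15+17 = 72
Base → A → R → M → Z → Base: 16+25+20+17+6 = 84
Base → A → R → Z → M → Base: 16+25+15+17+21 = 94
Base → A → Z → M → R → Base: 16+10+17+20+17 = 80
Base → A → Z → R → M → Base: 16+10+15+20+21 = 82
Base → M → A → R → Z → Base: 21+7+25+15+6 = 74
Base → M → A → Z → R → Base: 21+7+10+15+17 = 70
Base → M → R → A → Z → Base: 21+20+25+10+6 = 82
Base → M → Z → A → R → Base: 21+17+10+25+17 = 90
Base → R → A → M → Z → Base: 17+25+7+17+6 = 72
Base → R → M → A → Z → Base: 17+20+7+10+6 = 60
The minimum is 60.
One optimal route: Base → R → M → A → Z → Base (or its reverse).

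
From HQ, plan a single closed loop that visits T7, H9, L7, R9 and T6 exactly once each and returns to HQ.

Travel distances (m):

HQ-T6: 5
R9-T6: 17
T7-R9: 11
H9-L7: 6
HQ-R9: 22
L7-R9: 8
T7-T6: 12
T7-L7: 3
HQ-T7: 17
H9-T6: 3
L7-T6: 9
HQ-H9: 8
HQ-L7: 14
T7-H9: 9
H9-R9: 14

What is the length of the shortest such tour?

50 m — the shortest possible round trip.

HQ - T7 - H9 - L7 - R9 - T6 - HQ: 17+9+6+8+17+5 = 62
HQ - T7 - H9 - L7 - T6 - R9 - HQ: 17+9+6+9+17+22 = 80
HQ - T7 - H9 - R9 - L7 - T6 - HQ: 17+9+14+8+9+5 = 62
HQ - T7 - H9 - R9 - T6 - L7 - HQ: 17+9+14+17+9+14 = 80
HQ - T7 - H9 - T6 - L7 - R9 - HQ: 17+9+3+9+8+22 = 68
HQ - T7 - H9 - T6 - R9 - L7 - HQ: 17+9+3+17+8+14 = 68
HQ - T7 - L7 - H9 - R9 - T6 - HQ: 17+3+6+14+17+5 = 62
HQ - T7 - L7 - H9 - T6 - R9 - HQ: 17+3+6+3+17+22 = 68
HQ - T7 - L7 - R9 - H9 - T6 - HQ: 17+3+8+14+3+5 = 50
HQ - T7 - L7 - R9 - T6 - H9 - HQ: 17+3+8+17+3+8 = 56
HQ - T7 - L7 - T6 - H9 - R9 - HQ: 17+3+9+3+14+22 = 68
HQ - T7 - L7 - T6 - R9 - H9 - HQ: 17+3+9+17+14+8 = 68
HQ - T7 - R9 - H9 - L7 - T6 - HQ: 17+11+14+6+9+5 = 62
HQ - T7 - R9 - H9 - T6 - L7 - HQ: 17+11+14+3+9+14 = 68
… (46 more)
The minimum is 50.
One optimal route: HQ → T7 → L7 → R9 → H9 → T6 → HQ (or its reverse).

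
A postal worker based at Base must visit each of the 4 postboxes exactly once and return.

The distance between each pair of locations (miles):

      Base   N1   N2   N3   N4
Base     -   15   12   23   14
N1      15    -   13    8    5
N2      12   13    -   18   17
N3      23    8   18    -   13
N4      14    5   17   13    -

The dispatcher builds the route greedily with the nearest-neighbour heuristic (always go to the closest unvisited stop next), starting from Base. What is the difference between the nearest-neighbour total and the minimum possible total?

From Base: N2=12, N4=14, N1=15, N3=23 → choose N2 (12).
From N2: N1=13, N4=17, N3=18 → choose N1 (13).
From N1: N4=5, N3=8 → choose N4 (5).
From N4: N3=13 → choose N3 (13).
NN route Base → N2 → N1 → N4 → N3 → Base costs 66.
Optimal: Base → N2 → N3 → N1 → N4 → Base costs 57 (by enumerating all 12 distinct tours).
Excess = 66 − 57 = 9.

9 miles longer than the optimal tour.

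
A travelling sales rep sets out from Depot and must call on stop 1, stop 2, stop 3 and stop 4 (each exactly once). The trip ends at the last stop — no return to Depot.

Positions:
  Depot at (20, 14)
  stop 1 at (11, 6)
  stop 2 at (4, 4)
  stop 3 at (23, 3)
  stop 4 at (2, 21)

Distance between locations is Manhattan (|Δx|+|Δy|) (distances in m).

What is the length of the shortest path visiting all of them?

57 m — the minimum one-way total.

There are 4! = 24 possible orderings.
Depot → stop 1 → stop 2 → stop 3 → stop 4: 17+9+20+39 = 85
Depot → stop 1 → stop 2 → stop 4 → stop 3: 17+9+19+39 = 84
Depot → stop 1 → stop 3 → stop 2 → stop 4: 17+15+20+19 = 71
Depot → stop 1 → stop 3 → stop 4 → stop 2: 17+15+39+19 = 90
Depot → stop 1 → stop 4 → stop 2 → stop 3: 17+24+19+20 = 80
Depot → stop 1 → stop 4 → stop 3 → stop 2: 17+24+39+20 = 100
Depot → stop 2 → stop 1 → stop 3 → stop 4: 26+9+15+39 = 89
Depot → stop 2 → stop 1 → stop 4 → stop 3: 26+9+24+39 = 98
Depot → stop 2 → stop 3 → stop 1 → stop 4: 26+20+15+24 = 85
Depot → stop 2 → stop 3 → stop 4 → stop 1: 26+20+39+24 = 109
Depot → stop 2 → stop 4 → stop 1 → stop 3: 26+19+24+15 = 84
Depot → stop 2 → stop 4 → stop 3 → stop 1: 26+19+39+15 = 99
Depot → stop 3 → stop 1 → stop 2 → stop 4: 14+15+9+19 = 57
Depot → stop 3 → stop 1 → stop 4 → stop 2: 14+15+24+19 = 72
… (10 more)
The minimum is 57.
One shortest path: Depot → stop 3 → stop 1 → stop 2 → stop 4.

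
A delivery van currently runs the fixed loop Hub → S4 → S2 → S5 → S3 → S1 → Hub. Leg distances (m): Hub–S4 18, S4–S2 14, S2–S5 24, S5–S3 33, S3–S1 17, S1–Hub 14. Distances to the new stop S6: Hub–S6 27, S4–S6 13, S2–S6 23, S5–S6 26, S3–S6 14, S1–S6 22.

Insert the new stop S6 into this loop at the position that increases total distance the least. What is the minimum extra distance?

Insertion cost between consecutive stops i–j is d(i,S6) + d(S6,j) − d(i,j):
  between Hub and S4: 27 + 13 − 18 = 22
  between S4 and S2: 13 + 23 − 14 = 22
  between S2 and S5: 23 + 26 − 24 = 25
  between S5 and S3: 26 + 14 − 33 = 7
  between S3 and S1: 14 + 22 − 17 = 19
  between S1 and Hub: 22 + 27 − 14 = 35
Cheapest insertion is between S5 and S3, adding 7.
New total = 120 + 7 = 127.

Minimum extra distance: 7 m, inserting S6 between S5 and S3.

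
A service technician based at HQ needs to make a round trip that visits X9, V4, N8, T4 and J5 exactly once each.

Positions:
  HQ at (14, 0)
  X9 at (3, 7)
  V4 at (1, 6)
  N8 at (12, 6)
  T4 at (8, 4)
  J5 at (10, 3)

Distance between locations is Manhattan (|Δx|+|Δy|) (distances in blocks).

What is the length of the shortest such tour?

40 blocks — the shortest possible round trip.

There are 60 distinct closed tours to check (reversals are equivalent).
HQ→X9→V4→N8→T4→J5→HQ: 18+3+11+6+3+7 = 48
HQ→X9→V4→N8→J5→T4→HQ: 18+3+11+5+3+10 = 50
HQ→X9→V4→T4→N8→J5→HQ: 18+3+9+6+5+7 = 48
HQ→X9→V4→T4→J5→N8→HQ: 18+3+9+3+5+8 = 46
HQ→X9→V4→J5→N8→T4→HQ: 18+3+12+5+6+10 = 54
HQ→X9→V4→J5→T4→N8→HQ: 18+3+12+3+6+8 = 50
HQ→X9→N8→V4→T4→J5→HQ: 18+10+11+9+3+7 = 58
HQ→X9→N8→V4→J5→T4→HQ: 18+10+11+12+3+10 = 64
HQ→X9→N8→T4→V4→J5→HQ: 18+10+6+9+12+7 = 62
HQ→X9→N8→T4→J5→V4→HQ: 18+10+6+3+12+19 = 68
HQ→X9→N8→J5→V4→T4→HQ: 18+10+5+12+9+10 = 64
HQ→X9→N8→J5→T4→V4→HQ: 18+10+5+3+9+19 = 64
HQ→X9→T4→V4→N8→J5→HQ: 18+8+9+11+5+7 = 58
HQ→X9→T4→V4→J5→N8→HQ: 18+8+9+12+5+8 = 60
… (46 more)
HQ→N8→X9→V4→T4→J5→HQ: 8+10+3+9+3+7 = 40  ← best
The minimum is 40.
One optimal route: HQ → N8 → X9 → V4 → T4 → J5 → HQ (or its reverse).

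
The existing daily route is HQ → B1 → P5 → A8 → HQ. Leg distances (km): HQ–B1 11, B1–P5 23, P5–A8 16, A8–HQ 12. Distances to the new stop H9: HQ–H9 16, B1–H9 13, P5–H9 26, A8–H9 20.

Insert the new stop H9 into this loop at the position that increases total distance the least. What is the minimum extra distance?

Insertion cost between consecutive stops i–j is d(i,H9) + d(H9,j) − d(i,j):
  between HQ and B1: 16 + 13 − 11 = 18
  between B1 and P5: 13 + 26 − 23 = 16
  between P5 and A8: 26 + 20 − 16 = 30
  between A8 and HQ: 20 + 16 − 12 = 24
Cheapest insertion is between B1 and P5, adding 16.
New total = 62 + 16 = 78.

Adding 16 km by placing H9 on the B1–P5 leg.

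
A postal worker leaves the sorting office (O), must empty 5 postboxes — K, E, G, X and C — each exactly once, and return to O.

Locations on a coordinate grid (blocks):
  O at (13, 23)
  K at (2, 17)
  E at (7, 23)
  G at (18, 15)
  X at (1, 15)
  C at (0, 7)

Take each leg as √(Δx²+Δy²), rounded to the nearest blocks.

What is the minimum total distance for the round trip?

O→K→E→G→X→C→O: 13+8+14+17+8+21 = 81
O→K→E→G→C→X→O: 13+8+14+20+8+14 = 77
O→K→E→X→G→C→O: 13+8+10+17+20+21 = 89
O→K→E→X→C→G→O: 13+8+10+8+20+9 = 68
O→K→E→C→G→X→O: 13+8+17+20+17+14 = 89
O→K→E→C→X→G→O: 13+8+17+8+17+9 = 72
O→K→G→E→X→C→O: 13+16+14+10+8+21 = 82
O→K→G→E→C→X→O: 13+16+14+17+8+14 = 82
O→K→G→X→E→C→O: 13+16+17+10+17+21 = 94
O→K→G→X→C→E→O: 13+16+17+8+17+6 = 77
O→K→G→C→E→X→O: 13+16+20+17+10+14 = 90
O→K→G→C→X→E→O: 13+16+20+8+10+6 = 73
O→K→X→E→G→C→O: 13+2+10+14+20+21 = 80
O→K→X→E→C→G→O: 13+2+10+17+20+9 = 71
… (46 more)
O→E→K→X→C→G→O: 6+8+2+8+20+9 = 53  ← best
The minimum is 53.
One optimal route: O → E → K → X → C → G → O (or its reverse).

53 blocks — the shortest possible round trip.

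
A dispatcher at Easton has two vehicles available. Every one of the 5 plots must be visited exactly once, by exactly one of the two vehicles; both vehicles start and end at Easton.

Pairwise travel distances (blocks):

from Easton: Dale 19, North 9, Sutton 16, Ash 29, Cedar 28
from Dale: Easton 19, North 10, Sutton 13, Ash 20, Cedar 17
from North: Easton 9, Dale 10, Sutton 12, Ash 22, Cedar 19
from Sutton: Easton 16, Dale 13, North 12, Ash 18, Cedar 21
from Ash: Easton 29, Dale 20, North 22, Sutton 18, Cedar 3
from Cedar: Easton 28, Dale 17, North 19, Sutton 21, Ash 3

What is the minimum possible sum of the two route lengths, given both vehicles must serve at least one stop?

Try each way of splitting the stops between the two vehicles (each non-empty) and, for each split, find the best tour for each vehicle:
  {Dale} + {North, Sutton, Ash, Cedar}: 38 + 65 = 103
  {North} + {Dale, Sutton, Ash, Cedar}: 18 + 73 = 91
  {Dale, North} + {Sutton, Ash, Cedar}: 38 + 65 = 103
  {Sutton} + {Dale, North, Ash, Cedar}: 32 + 68 = 100
  {Dale, Sutton} + {North, Ash, Cedar}: 48 + 60 = 108
  {North, Sutton} + {Dale, Ash, Cedar}: 37 + 68 = 105
  … (15 splits in total)
Best: vehicle 1 Easton → North → Easton = 18; vehicle 2 Easton → Dale → Cedar → Ash → Sutton → Easton = 73; combined 91.

Minimum combined distance: 91 blocks.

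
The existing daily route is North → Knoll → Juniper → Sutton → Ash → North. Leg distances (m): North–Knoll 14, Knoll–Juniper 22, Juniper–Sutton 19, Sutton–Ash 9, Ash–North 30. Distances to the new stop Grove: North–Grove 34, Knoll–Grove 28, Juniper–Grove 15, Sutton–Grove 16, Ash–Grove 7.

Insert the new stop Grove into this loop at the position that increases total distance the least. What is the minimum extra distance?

Insertion cost between consecutive stops i–j is d(i,Grove) + d(Grove,j) − d(i,j):
  between North and Knoll: 34 + 28 − 14 = 48
  between Knoll and Juniper: 28 + 15 − 22 = 21
  between Juniper and Sutton: 15 + 16 − 19 = 12
  between Sutton and Ash: 16 + 7 − 9 = 14
  between Ash and North: 7 + 34 − 30 = 11
Cheapest insertion is between Ash and North, adding 11.
New total = 94 + 11 = 105.

+11 m — insert Grove between Ash and North.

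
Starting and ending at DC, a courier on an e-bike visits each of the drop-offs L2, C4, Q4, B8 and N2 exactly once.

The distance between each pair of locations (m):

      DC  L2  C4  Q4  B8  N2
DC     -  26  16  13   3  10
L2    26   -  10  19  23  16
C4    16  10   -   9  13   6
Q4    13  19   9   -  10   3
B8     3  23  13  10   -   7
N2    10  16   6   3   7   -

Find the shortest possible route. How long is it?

Shortest round trip = 58 m.

There are 60 distinct closed tours to check (reversals are equivalent).
DC-L2-C4-Q4-B8-N2-DC: 26+10+9+10+7+10 = 72
DC-L2-C4-Q4-N2-B8-DC: 26+10+9+3+7+3 = 58
DC-L2-C4-B8-Q4-N2-DC: 26+10+13+10+3+10 = 72
DC-L2-C4-B8-N2-Q4-DC: 26+10+13+7+3+13 = 72
DC-L2-C4-N2-Q4-B8-DC: 26+10+6+3+10+3 = 58
DC-L2-C4-N2-B8-Q4-DC: 26+10+6+7+10+13 = 72
DC-L2-Q4-C4-B8-N2-DC: 26+19+9+13+7+10 = 84
DC-L2-Q4-C4-N2-B8-DC: 26+19+9+6+7+3 = 70
DC-L2-Q4-B8-C4-N2-DC: 26+19+10+13+6+10 = 84
DC-L2-Q4-B8-N2-C4-DC: 26+19+10+7+6+16 = 84
DC-L2-Q4-N2-C4-B8-DC: 26+19+3+6+13+3 = 70
DC-L2-Q4-N2-B8-C4-DC: 26+19+3+7+13+16 = 84
DC-L2-B8-C4-Q4-N2-DC: 26+23+13+9+3+10 = 84
DC-L2-B8-C4-N2-Q4-DC: 26+23+13+6+3+13 = 84
… (46 more)
The minimum is 58.
One optimal route: DC → L2 → C4 → Q4 → N2 → B8 → DC (or its reverse).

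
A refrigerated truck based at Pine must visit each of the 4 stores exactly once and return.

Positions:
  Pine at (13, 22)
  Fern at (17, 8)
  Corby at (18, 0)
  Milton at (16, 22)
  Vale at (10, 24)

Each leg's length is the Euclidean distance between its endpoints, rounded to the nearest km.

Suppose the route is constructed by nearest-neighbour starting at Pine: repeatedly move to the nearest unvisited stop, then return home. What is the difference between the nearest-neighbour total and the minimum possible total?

Pine: Milton=3, Vale=4, Fern=15, Corby=23 ⇒ Milton
Milton: Vale=6, Fern=14, Corby=22 ⇒ Vale
Vale: Fern=17, Corby=25 ⇒ Fern
Fern: Corby=8 ⇒ Corby
NN route Pine → Milton → Vale → Fern → Corby → Pine costs 57.
Optimal: Pine → Milton → Fern → Corby → Vale → Pine costs 54 (by enumerating all 12 distinct tours).
Excess = 57 − 54 = 3.

Excess over optimum: 3 km.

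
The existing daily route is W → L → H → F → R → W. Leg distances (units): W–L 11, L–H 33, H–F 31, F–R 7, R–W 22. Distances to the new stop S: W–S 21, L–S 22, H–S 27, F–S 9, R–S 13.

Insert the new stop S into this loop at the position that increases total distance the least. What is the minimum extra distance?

+5 — insert S between H and F.

Insertion cost between consecutive stops i–j is d(i,S) + d(S,j) − d(i,j):
  between W and L: 21 + 22 − 11 = 32
  between L and H: 22 + 27 − 33 = 16
  between H and F: 27 + 9 − 31 = 5
  between F and R: 9 + 13 − 7 = 15
  between R and W: 13 + 21 − 22 = 12
Cheapest insertion is between H and F, adding 5.
New total = 104 + 5 = 109.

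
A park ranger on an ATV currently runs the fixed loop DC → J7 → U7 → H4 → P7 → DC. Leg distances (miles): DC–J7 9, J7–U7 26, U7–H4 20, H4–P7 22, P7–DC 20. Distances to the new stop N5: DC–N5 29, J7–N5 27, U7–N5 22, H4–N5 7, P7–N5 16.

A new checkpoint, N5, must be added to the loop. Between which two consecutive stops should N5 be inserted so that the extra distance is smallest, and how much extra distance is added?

Adding 1 miles by placing N5 on the H4–P7 leg.

Insertion cost between consecutive stops i–j is d(i,N5) + d(N5,j) − d(i,j):
  between DC and J7: 29 + 27 − 9 = 47
  between J7 and U7: 27 + 22 − 26 = 23
  between U7 and H4: 22 + 7 − 20 = 9
  between H4 and P7: 7 + 16 − 22 = 1
  between P7 and DC: 16 + 29 − 20 = 25
Cheapest insertion is between H4 and P7, adding 1.
New total = 97 + 1 = 98.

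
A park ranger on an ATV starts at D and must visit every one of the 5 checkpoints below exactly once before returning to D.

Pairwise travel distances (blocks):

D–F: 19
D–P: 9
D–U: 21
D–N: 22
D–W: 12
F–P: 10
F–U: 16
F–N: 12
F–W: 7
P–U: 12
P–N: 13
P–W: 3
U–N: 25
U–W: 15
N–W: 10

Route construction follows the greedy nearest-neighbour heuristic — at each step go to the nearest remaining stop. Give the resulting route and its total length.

77 blocks along D → P → W → F → N → U → D.

From D: distances to unvisited — P=9, W=12, F=19, U=21, N=22. Nearest is P (9).
From P: distances to unvisited — W=3, F=10, U=12, N=13. Nearest is W (3).
From W: distances to unvisited — F=7, N=10, U=15. Nearest is F (7).
From F: distances to unvisited — N=12, U=16. Nearest is N (12).
From N: distances to unvisited — U=25. Nearest is U (25).
Return U→D: 21.
Total = 9 + 3 + 7 + 12 + 25 + 21 = 77.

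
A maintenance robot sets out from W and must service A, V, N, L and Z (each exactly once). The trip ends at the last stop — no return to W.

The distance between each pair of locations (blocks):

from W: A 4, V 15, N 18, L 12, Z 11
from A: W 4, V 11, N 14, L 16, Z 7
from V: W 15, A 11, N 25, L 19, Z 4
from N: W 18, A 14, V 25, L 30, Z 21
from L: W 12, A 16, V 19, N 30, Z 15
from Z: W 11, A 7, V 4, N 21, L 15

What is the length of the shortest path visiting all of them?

Minimum one-way distance = 56 blocks.

There are 5! = 120 possible orderings.
W - A - V - N - L - Z: 4+11+25+30+15 = 85
W - A - V - N - Z - L: 4+11+25+21+15 = 76
W - A - V - L - N - Z: 4+11+19+30+21 = 85
W - A - V - L - Z - N: 4+11+19+15+21 = 70
W - A - V - Z - N - L: 4+11+4+21+30 = 70
W - A - V - Z - L - N: 4+11+4+15+30 = 64
W - A - N - V - L - Z: 4+14+25+19+15 = 77
W - A - N - V - Z - L: 4+14+25+4+15 = 62
W - A - N - L - V - Z: 4+14+30+19+4 = 71
W - A - N - L - Z - V: 4+14+30+15+4 = 67
W - A - N - Z - V - L: 4+14+21+4+19 = 62
W - A - N - Z - L - V: 4+14+21+15+19 = 73
W - A - L - V - N - Z: 4+16+19+25+21 = 85
W - A - L - V - Z - N: 4+16+19+4+21 = 64
… (106 more)
W - L - V - Z - A - N: 12+19+4+7+14 = 56  ← best
The minimum is 56.
One shortest path: W → L → V → Z → A → N.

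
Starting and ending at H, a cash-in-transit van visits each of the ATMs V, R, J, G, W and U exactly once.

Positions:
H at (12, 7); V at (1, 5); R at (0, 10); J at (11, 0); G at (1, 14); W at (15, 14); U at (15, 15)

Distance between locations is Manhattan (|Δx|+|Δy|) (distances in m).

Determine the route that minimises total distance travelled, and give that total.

With 6 stops there are 6!/2 = 360 distinct round trips (a route and its reverse cost the same).
H-V-R-J-G-W-U-H: 13+6+21+24+14+1+11 = 90
H-V-R-J-G-U-W-H: 13+6+21+24+15+1+10 = 90
H-V-R-J-W-G-U-H: 13+6+21+18+14+15+11 = 98
H-V-R-J-W-U-G-H: 13+6+21+18+1+15+18 = 92
H-V-R-J-U-G-W-H: 13+6+21+19+15+14+10 = 98
H-V-R-J-U-W-G-H: 13+6+21+19+1+14+18 = 92
H-V-R-G-J-W-U-H: 13+6+5+24+18+1+11 = 78
H-V-R-G-J-U-W-H: 13+6+5+24+19+1+10 = 78
… (352 more)
H-J-V-R-G-W-U-H: 8+15+6+5+14+1+11 = 60  ← best
The minimum is 60.
One optimal route: H → J → V → R → G → W → U → H (or its reverse).

Shortest round trip = 60 m.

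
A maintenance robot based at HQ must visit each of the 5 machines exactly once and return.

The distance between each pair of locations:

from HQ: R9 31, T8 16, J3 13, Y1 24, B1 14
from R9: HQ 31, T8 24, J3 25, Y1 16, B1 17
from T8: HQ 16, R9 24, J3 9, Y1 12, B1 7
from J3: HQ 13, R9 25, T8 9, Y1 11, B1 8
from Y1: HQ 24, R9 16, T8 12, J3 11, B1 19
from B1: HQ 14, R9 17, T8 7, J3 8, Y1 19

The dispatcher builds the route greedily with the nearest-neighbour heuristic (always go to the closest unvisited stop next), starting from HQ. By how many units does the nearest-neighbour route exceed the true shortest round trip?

The nearest-neighbour route is 7 longer than optimal.

From HQ: J3=13, B1=14, T8=16, Y1=24, R9=31 → choose J3 (13).
From J3: B1=8, T8=9, Y1=11, R9=25 → choose B1 (8).
From B1: T8=7, R9=17, Y1=19 → choose T8 (7).
From T8: Y1=12, R9=24 → choose Y1 (12).
From Y1: R9=16 → choose R9 (16).
NN route HQ → J3 → B1 → T8 → Y1 → R9 → HQ costs 87.
Optimal: HQ → T8 → B1 → R9 → Y1 → J3 → HQ costs 80 (by enumerating all 60 distinct tours).
Excess = 87 − 80 = 7.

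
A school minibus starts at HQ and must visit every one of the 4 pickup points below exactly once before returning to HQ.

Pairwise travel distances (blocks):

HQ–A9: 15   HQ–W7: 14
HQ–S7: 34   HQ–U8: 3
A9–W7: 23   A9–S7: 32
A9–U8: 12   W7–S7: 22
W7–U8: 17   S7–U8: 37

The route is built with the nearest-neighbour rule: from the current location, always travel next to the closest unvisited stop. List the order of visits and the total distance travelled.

Nearest-neighbour total = 94 blocks; route HQ → U8 → A9 → W7 → S7 → HQ.

At HQ the remaining stops are U8 3, W7 14, A9 15, S7 34; go to U8.
At U8 the remaining stops are A9 12, W7 17, S7 37; go to A9.
At A9 the remaining stops are W7 23, S7 32; go to W7.
At W7 the remaining stops are S7 22; go to S7.
Return S7→HQ: 34.
Total = 3 + 12 + 23 + 22 + 34 = 94.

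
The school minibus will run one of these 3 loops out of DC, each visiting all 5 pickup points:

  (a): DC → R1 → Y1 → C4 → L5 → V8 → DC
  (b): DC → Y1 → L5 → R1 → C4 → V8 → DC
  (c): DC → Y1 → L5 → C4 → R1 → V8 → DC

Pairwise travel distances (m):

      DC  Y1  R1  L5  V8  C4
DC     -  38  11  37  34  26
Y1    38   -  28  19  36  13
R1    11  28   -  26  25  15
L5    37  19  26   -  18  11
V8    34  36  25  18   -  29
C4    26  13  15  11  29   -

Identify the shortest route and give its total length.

115 m — (a) is the shortest.

(a): 11 + 28 + 13 + 11 + 18 + 34 = 115
(b): 38 + 19 + 26 + 15 + 29 + 34 = 161
(c): 38 + 19 + 11 + 15 + 25 + 34 = 142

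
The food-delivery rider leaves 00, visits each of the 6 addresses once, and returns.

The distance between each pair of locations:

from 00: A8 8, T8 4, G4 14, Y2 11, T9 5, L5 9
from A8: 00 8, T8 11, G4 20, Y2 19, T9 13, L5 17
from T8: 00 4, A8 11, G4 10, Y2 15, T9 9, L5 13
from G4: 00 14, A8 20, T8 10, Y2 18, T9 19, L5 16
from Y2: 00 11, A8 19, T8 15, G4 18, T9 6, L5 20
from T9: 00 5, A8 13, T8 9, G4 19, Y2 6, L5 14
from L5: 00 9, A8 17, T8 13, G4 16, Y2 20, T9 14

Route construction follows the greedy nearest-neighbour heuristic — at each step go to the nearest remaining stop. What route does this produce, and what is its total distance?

Nearest-neighbour total = 78; route 00 → T8 → T9 → Y2 → G4 → L5 → A8 → 00.

From 00: distances to unvisited — T8=4, T9=5, A8=8, L5=9, Y2=11, G4=14. Nearest is T8 (4).
From T8: distances to unvisited — T9=9, G4=10, A8=11, L5=13, Y2=15. Nearest is T9 (9).
From T9: distances to unvisited — Y2=6, A8=13, L5=14, G4=19. Nearest is Y2 (6).
From Y2: distances to unvisited — G4=18, A8=19, L5=20. Nearest is G4 (18).
From G4: distances to unvisited — L5=16, A8=20. Nearest is L5 (16).
From L5: distances to unvisited — A8=17. Nearest is A8 (17).
Return A8→00: 8.
Total = 4 + 9 + 6 + 18 + 16 + 17 + 8 = 78.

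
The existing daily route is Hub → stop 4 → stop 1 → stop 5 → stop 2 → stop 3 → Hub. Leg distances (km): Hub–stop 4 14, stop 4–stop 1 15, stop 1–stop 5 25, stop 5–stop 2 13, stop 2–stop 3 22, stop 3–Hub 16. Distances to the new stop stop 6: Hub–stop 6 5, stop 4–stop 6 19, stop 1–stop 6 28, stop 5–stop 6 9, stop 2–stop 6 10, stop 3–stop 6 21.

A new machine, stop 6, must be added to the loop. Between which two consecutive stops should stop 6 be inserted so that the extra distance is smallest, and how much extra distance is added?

Minimum extra distance: 6 km, inserting stop 6 between stop 5 and stop 2.

Insertion cost between consecutive stops i–j is d(i,stop 6) + d(stop 6,j) − d(i,j):
  between Hub and stop 4: 5 + 19 − 14 = 10
  between stop 4 and stop 1: 19 + 28 − 15 = 32
  between stop 1 and stop 5: 28 + 9 − 25 = 12
  between stop 5 and stop 2: 9 + 10 − 13 = 6
  between stop 2 and stop 3: 10 + 21 − 22 = 9
  between stop 3 and Hub: 21 + 5 − 16 = 10
Cheapest insertion is between stop 5 and stop 2, adding 6.
New total = 105 + 6 = 111.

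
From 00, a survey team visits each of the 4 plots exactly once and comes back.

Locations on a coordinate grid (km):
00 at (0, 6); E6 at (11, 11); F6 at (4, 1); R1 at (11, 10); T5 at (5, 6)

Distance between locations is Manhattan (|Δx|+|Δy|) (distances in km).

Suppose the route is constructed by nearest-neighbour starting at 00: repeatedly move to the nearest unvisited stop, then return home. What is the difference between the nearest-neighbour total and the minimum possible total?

From 00: T5=5, F6=9, R1=15, E6=16 → choose T5 (5).
From T5: F6=6, R1=10, E6=11 → choose F6 (6).
From F6: R1=16, E6=17 → choose R1 (16).
From R1: E6=1 → choose E6 (1).
NN route 00 → T5 → F6 → R1 → E6 → 00 costs 44.
Optimal: 00 → E6 → R1 → T5 → F6 → 00 costs 42 (by enumerating all 12 distinct tours).
Excess = 44 − 42 = 2.

The nearest-neighbour route is 2 km longer than optimal.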